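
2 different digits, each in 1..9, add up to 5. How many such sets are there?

2 distinct digits from 1–9 sum between 3 and 17.
Enumerating: {1,4}, {2,3}.

2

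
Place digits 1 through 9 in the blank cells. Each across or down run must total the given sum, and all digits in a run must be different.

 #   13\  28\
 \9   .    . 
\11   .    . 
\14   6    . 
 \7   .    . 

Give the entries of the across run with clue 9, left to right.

R3C2 = 14 − 6 = 8 completes the 14 across.
Nothing is forced directly, so branch on R2C1, whose candidates are 2 or 4. If R2C1 = 4: that forces R2C2 = 7, R4C2 = 4, after which R1C2 would have to be in {1,2,3,4,5,6,7,8} for the 9 across but in {9} for the 28 down — contradiction. So R2C1 = 2.
R2C2 = 11 − 2 = 9 completes the 11 across.
Nothing is forced directly, so branch on R1C1, whose candidates are 1 or 4. If R1C1 = 1: then R1C2 would have to be in {8} for the 9 across but in {4,5,6,7} for the 28 down — contradiction. So R1C1 = 4.
R1C2 = 9 − 4 = 5 completes the 9 across.
R4C1 = 13 − 12 = 1 completes the 13 down.
R4C2 = 7 − 1 = 6 completes the 7 across.

4, 5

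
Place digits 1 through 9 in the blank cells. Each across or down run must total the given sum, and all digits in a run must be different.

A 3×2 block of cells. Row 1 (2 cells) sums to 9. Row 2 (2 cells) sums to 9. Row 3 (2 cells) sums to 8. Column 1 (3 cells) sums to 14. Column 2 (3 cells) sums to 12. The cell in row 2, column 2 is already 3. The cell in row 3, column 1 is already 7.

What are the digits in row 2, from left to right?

(2,1) = 9 − 3 = 6 completes the 9 across.
(3,2) = 8 − 7 = 1 completes the 8 across.
(1,1) = 14 − 13 = 1 completes the 14 down.
(1,2) = 9 − 1 = 8 completes the 9 across.

6 3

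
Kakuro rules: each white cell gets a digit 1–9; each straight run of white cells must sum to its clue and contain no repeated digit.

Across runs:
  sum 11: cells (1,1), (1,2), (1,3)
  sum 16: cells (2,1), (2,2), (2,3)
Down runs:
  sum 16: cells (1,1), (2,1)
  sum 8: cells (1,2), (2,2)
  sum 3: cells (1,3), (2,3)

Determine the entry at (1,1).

7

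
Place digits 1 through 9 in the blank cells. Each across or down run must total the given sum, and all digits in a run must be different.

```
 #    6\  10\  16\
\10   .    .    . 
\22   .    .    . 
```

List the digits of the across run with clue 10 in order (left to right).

1, 2, 7

16 in 2 cells must be {7,9}.
The 10 across and the 16 down share only 7, so R1C3 = 7.
The 22 across and the 6 down share only 5, so R2C1 = 5.
R2C3 = 16 − 7 = 9 completes the 16 down.
R1C1 = 6 − 5 = 1 completes the 6 down.
R1C2 = 10 − 8 = 2 completes the 10 across.
R2C2 = 22 − 14 = 8 completes the 22 across.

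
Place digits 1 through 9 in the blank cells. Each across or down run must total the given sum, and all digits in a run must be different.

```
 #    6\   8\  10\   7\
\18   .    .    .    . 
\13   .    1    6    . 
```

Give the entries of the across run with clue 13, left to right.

R1C2 = 8 − 1 = 7 completes the 8 down.
R1C3 = 10 − 6 = 4 completes the 10 down.
Nothing is forced directly, so branch on R2C1, whose candidates are 2 or 4. If R2C1 = 2: then R1C1 would have to be in {1,2,5,6} for the 18 across but in {4} for the 6 down — contradiction. So R2C1 = 4.
R1C1 = 6 − 4 = 2 completes the 6 down.
R1C4 = 18 − 13 = 5 completes the 18 across.
R2C4 = 13 − 11 = 2 completes the 13 across.

4, 1, 6, 2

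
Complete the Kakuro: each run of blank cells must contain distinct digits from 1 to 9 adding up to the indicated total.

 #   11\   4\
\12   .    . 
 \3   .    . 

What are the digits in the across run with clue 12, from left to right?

3 in 2 cells must be {1,2}; 4 in 2 cells must be {1,3}.
The 12 across and the 4 down share only 3, so R1C2 = 3.
The 3 across and the 11 down share only 2, so R2C1 = 2.
R2C2 = 3 − 2 = 1 completes the 3 across.
R1C1 = 12 − 3 = 9 completes the 12 across.

9 3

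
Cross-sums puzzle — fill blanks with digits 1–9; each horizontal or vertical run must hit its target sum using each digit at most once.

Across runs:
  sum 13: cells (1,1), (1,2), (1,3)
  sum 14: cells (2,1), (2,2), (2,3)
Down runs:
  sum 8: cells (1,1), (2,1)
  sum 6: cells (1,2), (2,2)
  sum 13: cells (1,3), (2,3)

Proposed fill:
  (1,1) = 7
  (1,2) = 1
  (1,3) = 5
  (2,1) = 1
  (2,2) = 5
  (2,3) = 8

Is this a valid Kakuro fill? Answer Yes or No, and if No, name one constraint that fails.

Yes

Across: 7+1+5=13; 1+5+8=14. Down: 7+1=8; 1+5=6; 5+8=13. No digit repeats within any run.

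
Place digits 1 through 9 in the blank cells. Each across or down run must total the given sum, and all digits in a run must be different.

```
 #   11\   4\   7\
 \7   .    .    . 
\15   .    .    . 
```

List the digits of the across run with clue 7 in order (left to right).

7 in 3 cells must be {1,2,4}; 4 in 2 cells must be {1,3}.
The 7 across and the 4 down share only 1, so R1C2 = 1.
R2C2 = 4 − 1 = 3 completes the 4 down.
Nothing is forced directly, so branch on R2C3, whose candidates are 4 or 5. If R2C3 = 4: then R1C3 would have to be in {2,4} for the 7 across but in {3} for the 7 down — contradiction. So R2C3 = 5.
R1C3 = 7 − 5 = 2 completes the 7 down.
R2C1 = 15 − 8 = 7 completes the 15 across.
R1C1 = 7 − 3 = 4 completes the 7 across.

4, 1, 2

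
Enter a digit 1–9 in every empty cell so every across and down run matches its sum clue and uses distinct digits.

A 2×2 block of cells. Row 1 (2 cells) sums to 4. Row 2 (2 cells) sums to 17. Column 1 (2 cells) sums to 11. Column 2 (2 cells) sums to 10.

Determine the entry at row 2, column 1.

4 in 2 cells must be {1,3}; 17 in 2 cells must be {8,9}.
The 4 across and the 11 down share only 3, so (1,1) = 3.
(1,2) = 4 − 3 = 1 completes the 4 across.
(2,1) = 11 − 3 = 8 completes the 11 down.
(2,2) = 17 − 8 = 9 completes the 17 across.

8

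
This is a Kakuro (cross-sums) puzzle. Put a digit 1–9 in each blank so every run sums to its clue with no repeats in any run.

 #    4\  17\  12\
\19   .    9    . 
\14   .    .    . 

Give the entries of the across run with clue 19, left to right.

3 9 7

4 in 2 cells must be {1,3}; 17 in 2 cells must be {8,9}.
Given what's placed, R1C1 must be 3 to fit the 19 across and 4 down.
R1C3 = 19 − 12 = 7 completes the 19 across.
R2C1 = 4 − 3 = 1 completes the 4 down.
R2C2 = 17 − 9 = 8 completes the 17 down.
R2C3 = 14 − 9 = 5 completes the 14 across.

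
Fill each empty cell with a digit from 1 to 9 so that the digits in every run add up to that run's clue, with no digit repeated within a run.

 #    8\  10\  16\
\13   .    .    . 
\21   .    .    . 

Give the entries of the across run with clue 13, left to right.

16 in 2 cells must be {7,9}.
Nothing is forced directly, so branch on R2C1, whose candidates are 5 or 6 or 7. If R2C1 = 6: that forces R1C1 = 2, R1C3 = 7, after which R2C3 would have to be in {7,8} for the 21 across but in {9} for the 16 down — contradiction. If R2C1 = 7: that forces R1C1 = 1, R2C3 = 9, R1C3 = 7, after which R2C2 would have to be in {5} for the 21 across but in {1,2,3,4,6,7,8,9} for the 10 down — contradiction. So R2C1 = 5.
R1C1 = 8 − 5 = 3 completes the 8 down.
Given what's placed, R1C3 must be 9 to fit the 13 across and 16 down.
R2C3 = 16 − 9 = 7 completes the 16 down.
R1C2 = 13 − 12 = 1 completes the 13 across.
R2C2 = 21 − 12 = 9 completes the 21 across.

3 1 9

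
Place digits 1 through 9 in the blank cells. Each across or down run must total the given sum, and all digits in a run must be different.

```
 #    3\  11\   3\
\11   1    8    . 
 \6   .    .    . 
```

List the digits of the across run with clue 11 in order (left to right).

1 8 2

6 in 3 cells must be {1,2,3}; 3 in 2 cells must be {1,2}.
R1C3 = 11 − 9 = 2 completes the 11 across.
R2C1 = 3 − 1 = 2 completes the 3 down.
R2C2 = 11 − 8 = 3 completes the 11 down.
R2C3 = 6 − 5 = 1 completes the 6 across.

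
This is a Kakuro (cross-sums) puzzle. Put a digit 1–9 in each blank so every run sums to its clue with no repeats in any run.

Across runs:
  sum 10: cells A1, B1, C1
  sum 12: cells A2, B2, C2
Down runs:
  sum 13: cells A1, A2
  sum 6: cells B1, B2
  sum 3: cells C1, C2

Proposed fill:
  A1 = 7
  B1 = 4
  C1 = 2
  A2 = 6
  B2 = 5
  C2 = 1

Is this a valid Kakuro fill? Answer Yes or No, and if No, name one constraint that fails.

No — the down run B1–B2 sums to 9, not 6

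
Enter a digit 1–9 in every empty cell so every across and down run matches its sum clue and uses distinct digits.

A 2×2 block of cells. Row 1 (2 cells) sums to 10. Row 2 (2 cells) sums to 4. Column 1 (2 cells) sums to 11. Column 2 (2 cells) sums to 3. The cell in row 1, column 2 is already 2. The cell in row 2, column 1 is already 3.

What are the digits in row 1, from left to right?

4 in 2 cells must be {1,3}; 3 in 2 cells must be {1,2}.
(1,1) = 10 − 2 = 8 completes the 10 across.
(2,2) = 4 − 3 = 1 completes the 4 across.

8 2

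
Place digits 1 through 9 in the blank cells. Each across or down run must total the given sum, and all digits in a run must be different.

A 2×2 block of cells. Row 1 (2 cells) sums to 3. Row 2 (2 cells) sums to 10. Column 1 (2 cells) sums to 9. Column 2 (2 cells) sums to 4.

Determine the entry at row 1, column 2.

3 in 2 cells must be {1,2}; 4 in 2 cells must be {1,3}.
The 3 across and the 4 down share only 1, so (1,2) = 1.
(2,2) = 4 − 1 = 3 completes the 4 down.
(1,1) = 3 − 1 = 2 completes the 3 across.
(2,1) = 10 − 3 = 7 completes the 10 across.

1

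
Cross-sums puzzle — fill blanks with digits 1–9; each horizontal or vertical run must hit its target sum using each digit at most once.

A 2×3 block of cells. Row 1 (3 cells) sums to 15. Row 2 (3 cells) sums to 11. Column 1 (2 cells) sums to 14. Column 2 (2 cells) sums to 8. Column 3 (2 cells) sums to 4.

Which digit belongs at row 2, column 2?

4 in 2 cells must be {1,3}.
Nothing is forced directly, so branch on (2,1), whose candidates are 5 or 6 or 8. If (2,1) = 5: that forces (1,1) = 9, (1,3) = 1, (2,2) = 2, after which (2,3) would have to be in {4} for the 11 across but in {3} for the 4 down — contradiction. If (2,1) = 8: that forces (1,1) = 6, (1,3) = 1, after which (2,3) would have to be in {1,2} for the 11 across but in {3} for the 4 down — contradiction. So (2,1) = 6.
(1,1) = 14 − 6 = 8 completes the 14 down.
Nothing is forced directly, so branch on (1,3), whose candidates are 1 or 3. If (1,3) = 3: then (1,2) would have to be in {4} for the 15 across but in {1,2,3,5,6,7} for the 8 down — contradiction. So (1,3) = 1.
(1,2) = 15 − 9 = 6 completes the 15 across.
(2,2) = 8 − 6 = 2 completes the 8 down.
(2,3) = 11 − 8 = 3 completes the 11 across.

2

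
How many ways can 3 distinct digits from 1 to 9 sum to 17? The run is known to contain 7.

3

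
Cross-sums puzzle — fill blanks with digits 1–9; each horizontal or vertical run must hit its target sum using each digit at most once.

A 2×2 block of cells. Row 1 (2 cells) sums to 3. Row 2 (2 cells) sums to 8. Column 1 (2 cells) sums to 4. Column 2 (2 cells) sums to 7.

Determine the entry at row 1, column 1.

3 in 2 cells must be {1,2}; 4 in 2 cells must be {1,3}.
The 3 across and the 4 down share only 1, so (1,1) = 1.
(1,2) = 3 − 1 = 2 completes the 3 across.
(2,1) = 4 − 1 = 3 completes the 4 down.
(2,2) = 8 − 3 = 5 completes the 8 across.

1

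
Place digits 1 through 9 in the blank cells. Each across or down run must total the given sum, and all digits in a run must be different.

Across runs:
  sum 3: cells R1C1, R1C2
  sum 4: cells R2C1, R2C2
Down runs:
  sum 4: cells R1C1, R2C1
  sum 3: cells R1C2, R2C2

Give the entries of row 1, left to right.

1 2

3 in 2 cells must be {1,2}; 4 in 2 cells must be {1,3}.
The 3 across and the 4 down share only 1, so R1C1 = 1.
R1C2 = 3 − 1 = 2 completes the 3 across.
R2C1 = 4 − 1 = 3 completes the 4 down.
R2C2 = 4 − 3 = 1 completes the 4 across.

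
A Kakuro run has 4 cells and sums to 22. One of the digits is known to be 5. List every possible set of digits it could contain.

{1,5,7,9}; {2,5,6,9}; {2,5,7,8}; {3,5,6,8}; {4,5,6,7}

4 distinct digits from 1–9 sum between 10 and 30.
Keeping only sets containing 5.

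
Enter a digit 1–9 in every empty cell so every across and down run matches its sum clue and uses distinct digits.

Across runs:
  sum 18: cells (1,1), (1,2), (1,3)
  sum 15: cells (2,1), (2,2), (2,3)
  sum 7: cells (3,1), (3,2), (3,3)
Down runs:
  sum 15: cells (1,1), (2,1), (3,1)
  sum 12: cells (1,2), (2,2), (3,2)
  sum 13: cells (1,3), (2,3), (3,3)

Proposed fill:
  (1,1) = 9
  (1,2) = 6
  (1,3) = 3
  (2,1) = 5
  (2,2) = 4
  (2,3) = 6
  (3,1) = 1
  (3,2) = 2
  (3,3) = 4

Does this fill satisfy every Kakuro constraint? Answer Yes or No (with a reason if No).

Across: 9+6+3=18; 5+4+6=15; 1+2+4=7. Down: 9+5+1=15; 6+4+2=12; 3+6+4=13. No digit repeats within any run.

Yes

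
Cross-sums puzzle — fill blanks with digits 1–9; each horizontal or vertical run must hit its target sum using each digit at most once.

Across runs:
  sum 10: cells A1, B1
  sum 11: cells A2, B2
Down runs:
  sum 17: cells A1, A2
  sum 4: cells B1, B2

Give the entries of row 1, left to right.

17 in 2 cells must be {8,9}; 4 in 2 cells must be {1,3}.
The 11 across and the 4 down share only 3, so B2 = 3.
B1 = 4 − 3 = 1 completes the 4 down.
A2 = 11 − 3 = 8 completes the 11 across.
A1 = 10 − 1 = 9 completes the 10 across.

9 1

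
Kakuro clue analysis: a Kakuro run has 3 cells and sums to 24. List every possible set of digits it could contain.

3 distinct digits from 1–9 sum between 6 and 24.
Only one set works: {7,8,9}.

{7,8,9}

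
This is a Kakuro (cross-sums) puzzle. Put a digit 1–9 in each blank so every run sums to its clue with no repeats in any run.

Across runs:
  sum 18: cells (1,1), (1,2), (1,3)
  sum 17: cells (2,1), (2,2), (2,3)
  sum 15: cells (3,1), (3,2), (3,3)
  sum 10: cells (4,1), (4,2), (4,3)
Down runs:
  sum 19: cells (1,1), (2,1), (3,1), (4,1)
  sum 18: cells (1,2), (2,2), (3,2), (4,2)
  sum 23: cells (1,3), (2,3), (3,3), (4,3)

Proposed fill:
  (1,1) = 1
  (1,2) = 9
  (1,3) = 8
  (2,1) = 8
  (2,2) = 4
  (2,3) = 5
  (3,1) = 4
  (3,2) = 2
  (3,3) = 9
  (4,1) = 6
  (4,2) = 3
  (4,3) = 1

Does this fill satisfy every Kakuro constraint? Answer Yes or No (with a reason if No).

Yes

Across: 1+9+8=18; 8+4+5=17; 4+2+9=15; 6+3+1=10. Down: 1+8+4+6=19; 9+4+2+3=18; 8+5+9+1=23. No digit repeats within any run.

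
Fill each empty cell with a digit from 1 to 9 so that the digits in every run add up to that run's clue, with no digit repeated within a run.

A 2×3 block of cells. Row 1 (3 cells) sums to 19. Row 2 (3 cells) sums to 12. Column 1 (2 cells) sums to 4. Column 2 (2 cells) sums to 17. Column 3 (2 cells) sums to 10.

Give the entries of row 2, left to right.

4 in 2 cells must be {1,3}; 17 in 2 cells must be {8,9}.
The 19 across and the 4 down share only 3, so (1,1) = 3.
Given what's placed, (1,2) must be 9 to fit the 19 across and 17 down.
(1,3) = 19 − 12 = 7 completes the 19 across.
(2,1) = 4 − 3 = 1 completes the 4 down.
(2,2) = 17 − 9 = 8 completes the 17 down.
(2,3) = 12 − 9 = 3 completes the 12 across.

1, 8, 3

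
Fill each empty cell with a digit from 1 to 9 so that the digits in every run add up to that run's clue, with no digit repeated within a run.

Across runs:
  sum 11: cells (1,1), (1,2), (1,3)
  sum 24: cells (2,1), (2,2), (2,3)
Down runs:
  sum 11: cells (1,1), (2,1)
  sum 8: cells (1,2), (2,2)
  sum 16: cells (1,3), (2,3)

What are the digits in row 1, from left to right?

3 1 7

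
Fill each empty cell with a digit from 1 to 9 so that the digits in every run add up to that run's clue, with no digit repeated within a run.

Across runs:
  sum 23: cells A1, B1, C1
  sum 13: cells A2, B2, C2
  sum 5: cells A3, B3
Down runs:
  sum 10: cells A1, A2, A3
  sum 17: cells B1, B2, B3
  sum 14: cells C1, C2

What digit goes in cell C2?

5

23 in 3 cells must be {6,8,9}.
Only 6 fits A1 under both its across sum 23 and down sum 10.
Nothing is forced directly, so branch on B1, whose candidates are 8 or 9. If B1 = 9: that forces C1 = 8, C2 = 6, A2 = 3, after which B2 would have to be in {4} for the 13 across but in {1,2,3,5,6,7} for the 17 down — contradiction. So B1 = 8.
C1 = 23 − 14 = 9 completes the 23 across.
C2 = 14 − 9 = 5 completes the 14 down.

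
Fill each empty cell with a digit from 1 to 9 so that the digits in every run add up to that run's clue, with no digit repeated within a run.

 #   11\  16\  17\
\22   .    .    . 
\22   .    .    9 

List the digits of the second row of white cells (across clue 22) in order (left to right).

16 in 2 cells must be {7,9}; 17 in 2 cells must be {8,9}.
R1C3 = 17 − 9 = 8 completes the 17 down.
R2C2 = 7: the only remaining digit allowed by both the 22 across and the 16 down.
R1C2 = 16 − 7 = 9 completes the 16 down.
R2C1 = 22 − 16 = 6 completes the 22 across.
R1C1 = 22 − 17 = 5 completes the 22 across.

6, 7, 9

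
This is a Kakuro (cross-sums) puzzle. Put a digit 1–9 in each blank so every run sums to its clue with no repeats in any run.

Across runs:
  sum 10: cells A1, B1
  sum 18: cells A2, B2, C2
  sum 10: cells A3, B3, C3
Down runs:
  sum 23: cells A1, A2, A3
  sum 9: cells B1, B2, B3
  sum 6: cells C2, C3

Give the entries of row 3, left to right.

6 3 1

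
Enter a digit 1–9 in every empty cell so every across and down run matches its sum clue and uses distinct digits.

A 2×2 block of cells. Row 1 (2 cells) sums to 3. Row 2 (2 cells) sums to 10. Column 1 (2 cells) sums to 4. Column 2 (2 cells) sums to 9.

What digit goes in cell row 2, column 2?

3 in 2 cells must be {1,2}; 4 in 2 cells must be {1,3}.
The 3 across and the 4 down share only 1, so (1,1) = 1.
(1,2) = 3 − 1 = 2 completes the 3 across.
(2,1) = 4 − 1 = 3 completes the 4 down.
(2,2) = 10 − 3 = 7 completes the 10 across.

7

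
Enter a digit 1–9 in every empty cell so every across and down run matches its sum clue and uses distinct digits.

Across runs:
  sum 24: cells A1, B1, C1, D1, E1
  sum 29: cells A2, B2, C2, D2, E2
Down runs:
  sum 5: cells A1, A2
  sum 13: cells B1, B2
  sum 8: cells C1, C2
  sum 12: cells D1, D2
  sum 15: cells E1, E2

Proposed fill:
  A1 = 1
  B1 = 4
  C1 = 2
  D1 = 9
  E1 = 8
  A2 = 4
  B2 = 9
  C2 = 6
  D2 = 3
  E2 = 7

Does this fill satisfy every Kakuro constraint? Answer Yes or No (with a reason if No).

Yes

Across: 1+4+2+9+8=24; 4+9+6+3+7=29. Down: 1+4=5; 4+9=13; 2+6=8; 9+3=12; 8+7=15. No digit repeats within any run.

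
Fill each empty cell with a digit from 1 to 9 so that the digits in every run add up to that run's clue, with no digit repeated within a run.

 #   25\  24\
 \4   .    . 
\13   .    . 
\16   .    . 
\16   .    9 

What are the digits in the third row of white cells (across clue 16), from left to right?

9 7

4 in 2 cells must be {1,3}; 16 in 2 cells must be {7,9}.
R3C2 = 7: the only remaining digit allowed by both the 16 across and the 24 down.
R4C1 = 16 − 9 = 7 completes the 16 across.
R1C2 = 3: the only remaining digit allowed by both the 4 across and the 24 down.
R2C2 = 24 − 19 = 5 completes the 24 down.
R3C1 = 16 − 7 = 9 completes the 16 across.
R1C1 = 4 − 3 = 1 completes the 4 across.
R2C1 = 13 − 5 = 8 completes the 13 across.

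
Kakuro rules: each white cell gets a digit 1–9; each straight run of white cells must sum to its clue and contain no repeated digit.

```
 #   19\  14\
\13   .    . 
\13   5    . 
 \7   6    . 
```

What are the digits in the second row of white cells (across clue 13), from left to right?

5, 8

R1C1 = 19 − 11 = 8 completes the 19 down.
R1C2 = 13 − 8 = 5 completes the 13 across.
R2C2 = 13 − 5 = 8 completes the 13 across.
R3C2 = 7 − 6 = 1 completes the 7 across.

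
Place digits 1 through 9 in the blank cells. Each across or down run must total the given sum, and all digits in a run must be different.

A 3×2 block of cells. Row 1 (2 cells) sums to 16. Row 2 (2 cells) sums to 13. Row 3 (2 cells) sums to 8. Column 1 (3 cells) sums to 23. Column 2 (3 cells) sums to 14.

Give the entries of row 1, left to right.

16 in 2 cells must be {7,9}; 23 in 3 cells must be {6,8,9}.
The 16 across and the 23 down share only 9, so (1,1) = 9.
(1,2) = 16 − 9 = 7 completes the 16 across.
Given what's placed, (3,1) must be 6 to fit the 8 across and 23 down.
(3,2) = 8 − 6 = 2 completes the 8 across.
(2,1) = 23 − 15 = 8 completes the 23 down.
(2,2) = 13 − 8 = 5 completes the 13 across.

9, 7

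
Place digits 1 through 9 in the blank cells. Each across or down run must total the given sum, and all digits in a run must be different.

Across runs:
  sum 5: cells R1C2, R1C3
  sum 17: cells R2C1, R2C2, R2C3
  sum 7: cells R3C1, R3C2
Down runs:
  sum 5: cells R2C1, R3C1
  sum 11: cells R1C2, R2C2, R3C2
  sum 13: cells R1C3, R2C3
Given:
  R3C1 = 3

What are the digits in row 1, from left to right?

The 5 across and the 13 down share only 4, so R1C3 = 4.
R2C1 = 5 − 3 = 2 completes the 5 down.
R2C3 = 13 − 4 = 9 completes the 13 down.
R3C2 = 7 − 3 = 4 completes the 7 across.
R1C2 = 5 − 4 = 1 completes the 5 across.
R2C2 = 17 − 11 = 6 completes the 17 across.

1 4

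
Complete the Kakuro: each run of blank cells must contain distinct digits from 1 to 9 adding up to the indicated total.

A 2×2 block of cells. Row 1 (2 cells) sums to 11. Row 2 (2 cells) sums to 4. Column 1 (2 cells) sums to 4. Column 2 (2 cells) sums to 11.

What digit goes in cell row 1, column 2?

8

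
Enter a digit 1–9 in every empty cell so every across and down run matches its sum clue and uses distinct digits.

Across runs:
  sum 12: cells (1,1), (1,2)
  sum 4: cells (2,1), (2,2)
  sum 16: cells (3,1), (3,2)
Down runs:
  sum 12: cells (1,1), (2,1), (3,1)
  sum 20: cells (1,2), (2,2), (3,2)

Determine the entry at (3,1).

4 in 2 cells must be {1,3}; 16 in 2 cells must be {7,9}.
The 4 across and the 20 down share only 3, so (2,2) = 3.
Given what's placed, (3,2) must be 9 to fit the 16 across and 20 down.
(1,2) = 20 − 12 = 8 completes the 20 down.
(2,1) = 4 − 3 = 1 completes the 4 across.
(3,1) = 16 − 9 = 7 completes the 16 across.
(1,1) = 12 − 8 = 4 completes the 12 across.

7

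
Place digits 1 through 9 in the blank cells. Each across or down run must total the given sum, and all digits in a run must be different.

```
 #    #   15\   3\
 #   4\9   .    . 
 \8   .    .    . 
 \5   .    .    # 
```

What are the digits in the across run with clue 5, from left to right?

3, 2

4 in 2 cells must be {1,3}; 3 in 2 cells must be {1,2}.
Nothing is forced directly, so branch on R1C3, whose candidates are 1 or 2. If R1C3 = 2: that forces R1C2 = 7, R2C3 = 1, R2C1 = 3, after which R2C2 would have to be in {4} for the 8 across but in {2,3,5,6} for the 15 down — contradiction. So R1C3 = 1.
R1C2 = 9 − 1 = 8 completes the 9 across.
R2C3 = 3 − 1 = 2 completes the 3 down.
R2C1 = 1: the only remaining digit allowed by both the 8 across and the 4 down.
R2C2 = 8 − 3 = 5 completes the 8 across.
R3C1 = 4 − 1 = 3 completes the 4 down.
R3C2 = 5 − 3 = 2 completes the 5 across.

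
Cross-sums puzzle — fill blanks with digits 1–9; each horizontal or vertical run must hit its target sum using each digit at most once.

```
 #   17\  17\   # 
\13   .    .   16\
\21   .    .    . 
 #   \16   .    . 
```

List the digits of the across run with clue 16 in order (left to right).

7, 9

16 in 2 cells must be {7,9}; 17 in 2 cells must be {8,9}.
Nothing is forced directly, so branch on R2C3, whose candidates are 7 or 9. If R2C3 = 9: that forces R2C1 = 8, R2C2 = 4, R3C2 = 7, after which R3C3 would have to be in {9} for the 16 across but in {7} for the 16 down — contradiction. So R2C3 = 7.
R3C3 = 16 − 7 = 9 completes the 16 down.
R3C2 = 16 − 9 = 7 completes the 16 across.
No cell is forced outright now. R1C1 can only be 8 or 9 (the digits allowed by both its 13 across and its 17 down). If R1C1 = 8: then R1C2 would have to be in {5} for the 13 across but in {1,2,4,6,8,9} for the 17 down — contradiction. So R1C1 = 9.
R1C2 = 13 − 9 = 4 completes the 13 across.
R2C1 = 17 − 9 = 8 completes the 17 down.
R2C2 = 21 − 15 = 6 completes the 21 across.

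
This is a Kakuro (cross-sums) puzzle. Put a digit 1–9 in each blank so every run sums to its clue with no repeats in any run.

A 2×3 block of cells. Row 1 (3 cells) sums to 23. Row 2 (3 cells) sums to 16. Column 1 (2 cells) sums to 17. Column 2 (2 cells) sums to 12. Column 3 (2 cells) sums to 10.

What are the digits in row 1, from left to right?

23 in 3 cells must be {6,8,9}; 17 in 2 cells must be {8,9}.
Nothing is forced directly, so branch on (1,1), whose candidates are 8 or 9. If (1,1) = 9: that forces (1,2) = 8, (1,3) = 6, (2,1) = 8, after which (2,2) would have to be in {1,2,3,5,6,7} for the 16 across but in {4} for the 12 down — contradiction. So (1,1) = 8.
Given what's placed, (1,2) must be 9 to fit the 23 across and 12 down.
(1,3) = 23 − 17 = 6 completes the 23 across.
(2,1) = 17 − 8 = 9 completes the 17 down.
(2,2) = 12 − 9 = 3 completes the 12 down.
(2,3) = 16 − 12 = 4 completes the 16 across.

8 9 6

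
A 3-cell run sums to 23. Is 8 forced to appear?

Yes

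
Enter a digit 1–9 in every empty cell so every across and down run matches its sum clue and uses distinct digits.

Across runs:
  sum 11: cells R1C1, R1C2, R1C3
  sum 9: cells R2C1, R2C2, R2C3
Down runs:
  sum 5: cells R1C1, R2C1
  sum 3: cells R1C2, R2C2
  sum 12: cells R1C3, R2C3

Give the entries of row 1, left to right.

3 in 2 cells must be {1,2}.
Nothing is forced directly, so branch on R2C3, whose candidates are 3 or 4 or 5. If R2C3 = 3: then R1C3 would have to be in {1,2,3,4,5,6,7,8} for the 11 across but in {9} for the 12 down — contradiction. If R2C3 = 5: that forces R1C3 = 7, R2C2 = 1, after which R1C2 would have to be in {1,3} for the 11 across but in {2} for the 3 down — contradiction. So R2C3 = 4.
R1C3 = 12 − 4 = 8 completes the 12 down.
Given what's placed, R2C2 must be 2 to fit the 9 across and 3 down.
R1C2 = 3 − 2 = 1 completes the 3 down.
R2C1 = 9 − 6 = 3 completes the 9 across.
R1C1 = 11 − 9 = 2 completes the 11 across.

2 1 8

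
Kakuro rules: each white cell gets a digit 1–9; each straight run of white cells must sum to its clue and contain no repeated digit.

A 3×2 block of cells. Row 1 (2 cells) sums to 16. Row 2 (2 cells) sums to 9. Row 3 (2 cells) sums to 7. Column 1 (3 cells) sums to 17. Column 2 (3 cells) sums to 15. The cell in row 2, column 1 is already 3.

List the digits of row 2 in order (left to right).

16 in 2 cells must be {7,9}.
Given what's placed, (1,1) must be 9 to fit the 16 across and 17 down.
(1,2) = 16 − 9 = 7 completes the 16 across.
(2,2) = 9 − 3 = 6 completes the 9 across.
(3,1) = 17 − 12 = 5 completes the 17 down.
(3,2) = 7 − 5 = 2 completes the 7 across.

3, 6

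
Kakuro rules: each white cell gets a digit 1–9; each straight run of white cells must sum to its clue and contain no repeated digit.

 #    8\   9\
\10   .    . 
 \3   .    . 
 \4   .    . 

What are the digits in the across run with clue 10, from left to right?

3 in 2 cells must be {1,2}; 4 in 2 cells must be {1,3}.
Nothing is forced directly, so branch on R2C1, whose candidates are 1 or 2. If R2C1 = 2: that forces R1C1 = 1, after which R1C2 would have to be in {9} for the 10 across but in {1,2,3,4,5,6} for the 9 down — contradiction. So R2C1 = 1.
R2C2 = 3 − 1 = 2 completes the 3 across.
Given what's placed, R3C1 must be 3 to fit the 4 across and 8 down.
R3C2 = 4 − 3 = 1 completes the 4 across.
R1C1 = 8 − 4 = 4 completes the 8 down.
R1C2 = 10 − 4 = 6 completes the 10 across.

4 6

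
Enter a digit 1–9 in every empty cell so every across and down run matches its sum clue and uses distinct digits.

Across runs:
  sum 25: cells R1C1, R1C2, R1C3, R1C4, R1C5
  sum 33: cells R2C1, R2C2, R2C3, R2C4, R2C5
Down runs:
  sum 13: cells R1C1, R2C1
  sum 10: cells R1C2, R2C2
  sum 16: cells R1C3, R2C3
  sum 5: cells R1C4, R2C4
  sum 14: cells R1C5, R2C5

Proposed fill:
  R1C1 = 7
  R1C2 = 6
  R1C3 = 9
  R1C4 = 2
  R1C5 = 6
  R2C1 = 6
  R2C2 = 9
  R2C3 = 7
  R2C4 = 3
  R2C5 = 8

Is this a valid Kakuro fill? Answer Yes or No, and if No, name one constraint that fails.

No — the down run R1C2–R2C2 sums to 15, not 10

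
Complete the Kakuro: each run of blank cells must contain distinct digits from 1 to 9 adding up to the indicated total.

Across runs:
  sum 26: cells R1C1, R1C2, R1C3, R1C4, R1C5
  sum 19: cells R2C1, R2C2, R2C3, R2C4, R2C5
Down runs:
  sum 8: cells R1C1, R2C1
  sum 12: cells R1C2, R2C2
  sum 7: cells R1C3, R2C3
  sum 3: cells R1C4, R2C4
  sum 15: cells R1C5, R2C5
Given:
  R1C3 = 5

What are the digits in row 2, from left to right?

5, 3, 2, 1, 8

3 in 2 cells must be {1,2}.
R2C3 = 7 − 5 = 2 completes the 7 down.
Given what's placed, R2C4 must be 1 to fit the 19 across and 3 down.
R1C4 = 3 − 1 = 2 completes the 3 down.
Nothing is forced directly, so branch on R1C1, whose candidates are 3 or 6 or 7. If R1C1 = 6: that forces R1C5 = 9, after which R2C1 would have to be in {3,4,5,6,7,8,9} for the 19 across but in {2} for the 8 down — contradiction. If R1C1 = 7: then R2C1 would have to be in {3,4,5,6,7,8,9} for the 19 across but in {1} for the 8 down — contradiction. So R1C1 = 3.
R2C1 = 8 − 3 = 5 completes the 8 down.
Nothing is forced directly, so branch on R2C5, whose candidates are 7 or 8. If R2C5 = 7: then R1C5 would have to be in {7,9} for the 26 across but in {8} for the 15 down — contradiction. So R2C5 = 8.
R1C5 = 15 − 8 = 7 completes the 15 down.
R2C2 = 19 − 16 = 3 completes the 19 across.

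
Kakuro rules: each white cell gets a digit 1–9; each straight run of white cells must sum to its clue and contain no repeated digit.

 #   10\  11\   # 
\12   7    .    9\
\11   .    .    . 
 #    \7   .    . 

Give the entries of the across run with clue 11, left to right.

R1C2 = 12 − 7 = 5 completes the 12 across.
R2C1 = 10 − 7 = 3 completes the 10 down.
R2C2 = 2: the only remaining digit allowed by both the 11 across and the 11 down.
R2C3 = 11 − 5 = 6 completes the 11 across.
R3C2 = 11 − 7 = 4 completes the 11 down.
R3C3 = 7 − 4 = 3 completes the 7 across.

3 2 6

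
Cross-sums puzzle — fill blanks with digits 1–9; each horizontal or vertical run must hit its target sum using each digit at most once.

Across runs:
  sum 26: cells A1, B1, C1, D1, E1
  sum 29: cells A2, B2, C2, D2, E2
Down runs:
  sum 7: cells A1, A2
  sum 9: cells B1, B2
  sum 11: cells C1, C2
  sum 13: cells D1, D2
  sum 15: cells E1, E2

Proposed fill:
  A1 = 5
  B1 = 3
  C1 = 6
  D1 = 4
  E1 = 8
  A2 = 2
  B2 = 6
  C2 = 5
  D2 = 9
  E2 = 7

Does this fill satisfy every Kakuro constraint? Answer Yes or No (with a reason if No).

Yes

Across: 5+3+6+4+8=26; 2+6+5+9+7=29. Down: 5+2=7; 3+6=9; 6+5=11; 4+9=13; 8+7=15. No digit repeats within any run.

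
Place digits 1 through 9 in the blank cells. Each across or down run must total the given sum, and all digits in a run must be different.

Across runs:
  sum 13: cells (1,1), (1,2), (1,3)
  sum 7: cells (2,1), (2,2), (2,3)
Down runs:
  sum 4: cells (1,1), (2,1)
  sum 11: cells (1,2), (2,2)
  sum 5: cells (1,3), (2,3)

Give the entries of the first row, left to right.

3 9 1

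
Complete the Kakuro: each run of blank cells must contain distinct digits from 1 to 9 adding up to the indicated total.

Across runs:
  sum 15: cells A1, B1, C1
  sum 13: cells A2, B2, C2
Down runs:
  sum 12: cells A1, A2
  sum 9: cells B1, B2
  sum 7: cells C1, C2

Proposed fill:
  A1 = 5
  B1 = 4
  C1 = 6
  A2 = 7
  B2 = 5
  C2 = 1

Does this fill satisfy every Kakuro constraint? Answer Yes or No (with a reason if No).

Across: 5+4+6=15; 7+5+1=13. Down: 5+7=12; 4+5=9; 6+1=7. No digit repeats within any run.

Yes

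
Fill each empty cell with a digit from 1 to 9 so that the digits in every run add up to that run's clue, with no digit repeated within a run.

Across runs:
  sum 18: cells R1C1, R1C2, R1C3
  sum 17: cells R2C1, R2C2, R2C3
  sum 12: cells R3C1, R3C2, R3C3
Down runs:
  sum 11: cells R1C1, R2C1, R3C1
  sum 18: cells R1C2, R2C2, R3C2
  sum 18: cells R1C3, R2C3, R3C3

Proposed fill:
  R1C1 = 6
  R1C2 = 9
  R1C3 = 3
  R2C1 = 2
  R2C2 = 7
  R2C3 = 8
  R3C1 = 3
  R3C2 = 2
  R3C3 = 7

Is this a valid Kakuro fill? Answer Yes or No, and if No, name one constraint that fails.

Across: 6+9+3=18; 2+7+8=17; 3+2+7=12. Down: 6+2+3=11; 9+7+2=18; 3+8+7=18. No digit repeats within any run.

Yes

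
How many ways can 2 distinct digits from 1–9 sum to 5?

2 distinct digits from 1–9 sum between 3 and 17.
Enumerating: {1,4}, {2,3}.

2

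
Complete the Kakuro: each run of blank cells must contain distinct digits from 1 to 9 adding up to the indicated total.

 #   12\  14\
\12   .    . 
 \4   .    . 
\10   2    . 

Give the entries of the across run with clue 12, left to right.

4 in 2 cells must be {1,3}.
R3C2 = 10 − 2 = 8 completes the 10 across.
Given what's placed, R2C2 must be 1 to fit the 4 across and 14 down.
R1C2 = 14 − 9 = 5 completes the 14 down.
R2C1 = 4 − 1 = 3 completes the 4 across.
R1C1 = 12 − 5 = 7 completes the 12 across.

7 5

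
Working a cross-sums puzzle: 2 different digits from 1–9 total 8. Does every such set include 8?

Counterexample: {1,7} sums to 8 without using 8.

No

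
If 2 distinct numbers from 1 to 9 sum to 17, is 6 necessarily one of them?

No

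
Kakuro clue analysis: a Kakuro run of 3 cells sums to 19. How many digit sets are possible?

5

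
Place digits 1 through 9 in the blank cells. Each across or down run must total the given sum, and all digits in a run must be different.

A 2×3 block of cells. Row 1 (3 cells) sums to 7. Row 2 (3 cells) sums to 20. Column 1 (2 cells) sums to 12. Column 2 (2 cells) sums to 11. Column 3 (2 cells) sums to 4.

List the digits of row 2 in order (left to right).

8 9 3

7 in 3 cells must be {1,2,4}; 4 in 2 cells must be {1,3}.
The 7 across and the 12 down share only 4, so (1,1) = 4.
Given what's placed, (1,2) must be 2 to fit the 7 across and 11 down.
(1,3) = 7 − 6 = 1 completes the 7 across.
(2,1) = 12 − 4 = 8 completes the 12 down.
(2,2) = 11 − 2 = 9 completes the 11 down.
(2,3) = 20 − 17 = 3 completes the 20 across.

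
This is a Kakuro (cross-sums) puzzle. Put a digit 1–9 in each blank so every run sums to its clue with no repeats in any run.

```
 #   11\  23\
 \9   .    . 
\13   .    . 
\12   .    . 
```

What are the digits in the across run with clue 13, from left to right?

7, 6

23 in 3 cells must be {6,8,9}.
Nothing is forced directly, so branch on R1C2, whose candidates are 6 or 8. If R1C2 = 6: that forces R1C1 = 3, R3C1 = 7, after which R3C2 would have to be in {5} for the 12 across but in {8,9} for the 23 down — contradiction. So R1C2 = 8.
R1C1 = 9 − 8 = 1 completes the 9 across.
Given what's placed, R3C2 must be 9 to fit the 12 across and 23 down.
R2C2 = 23 − 17 = 6 completes the 23 down.
R3C1 = 12 − 9 = 3 completes the 12 across.
R2C1 = 13 − 6 = 7 completes the 13 across.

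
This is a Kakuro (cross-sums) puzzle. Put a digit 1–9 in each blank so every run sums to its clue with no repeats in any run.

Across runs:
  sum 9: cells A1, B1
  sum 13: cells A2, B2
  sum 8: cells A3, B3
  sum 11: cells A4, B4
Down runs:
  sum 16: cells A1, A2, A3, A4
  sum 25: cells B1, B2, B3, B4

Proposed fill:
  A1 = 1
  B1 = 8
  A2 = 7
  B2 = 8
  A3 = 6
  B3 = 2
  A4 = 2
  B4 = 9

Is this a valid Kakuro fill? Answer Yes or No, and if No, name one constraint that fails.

No — the down run B1–B4 sums to 27, not 25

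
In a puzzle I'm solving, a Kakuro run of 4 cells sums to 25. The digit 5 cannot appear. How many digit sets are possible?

4 distinct digits from 1–9 sum between 10 and 30.
Dropping sets that contain 5.
Enumerating: {1,7,8,9}, {2,6,8,9}, {3,6,7,9}, {4,6,7,8}.

4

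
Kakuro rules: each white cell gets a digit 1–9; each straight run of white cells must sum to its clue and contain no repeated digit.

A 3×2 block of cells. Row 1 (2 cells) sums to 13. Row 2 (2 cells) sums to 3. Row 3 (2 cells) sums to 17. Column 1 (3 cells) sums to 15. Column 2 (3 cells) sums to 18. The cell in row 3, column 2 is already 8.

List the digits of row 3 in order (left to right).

9 8

3 in 2 cells must be {1,2}; 17 in 2 cells must be {8,9}.
Given what's placed, (2,2) must be 1 to fit the 3 across and 18 down.
(3,1) = 17 − 8 = 9 completes the 17 across.
(1,2) = 18 − 9 = 9 completes the 18 down.
(2,1) = 3 − 1 = 2 completes the 3 across.
(1,1) = 13 − 9 = 4 completes the 13 across.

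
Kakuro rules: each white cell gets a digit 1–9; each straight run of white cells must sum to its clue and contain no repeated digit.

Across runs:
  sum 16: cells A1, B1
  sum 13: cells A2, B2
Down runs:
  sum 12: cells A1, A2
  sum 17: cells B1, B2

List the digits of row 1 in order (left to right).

16 in 2 cells must be {7,9}; 17 in 2 cells must be {8,9}.
The 16 across and the 17 down share only 9, so B1 = 9.
B2 = 17 − 9 = 8 completes the 17 down.
A1 = 16 − 9 = 7 completes the 16 across.
A2 = 13 − 8 = 5 completes the 13 across.

7, 9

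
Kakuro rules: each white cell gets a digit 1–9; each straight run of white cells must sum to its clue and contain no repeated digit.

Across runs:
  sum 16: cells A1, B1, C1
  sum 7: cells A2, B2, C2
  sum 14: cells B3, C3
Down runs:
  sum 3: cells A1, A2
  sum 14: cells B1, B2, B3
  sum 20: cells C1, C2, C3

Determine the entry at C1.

7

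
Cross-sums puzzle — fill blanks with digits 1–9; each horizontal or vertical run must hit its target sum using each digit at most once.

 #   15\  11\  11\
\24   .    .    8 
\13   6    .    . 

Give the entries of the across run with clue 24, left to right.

24 in 3 cells must be {7,8,9}.
R1C1 = 15 − 6 = 9 completes the 15 down.
R1C2 = 24 − 17 = 7 completes the 24 across.
R2C2 = 11 − 7 = 4 completes the 11 down.
R2C3 = 13 − 10 = 3 completes the 13 across.

9 7 8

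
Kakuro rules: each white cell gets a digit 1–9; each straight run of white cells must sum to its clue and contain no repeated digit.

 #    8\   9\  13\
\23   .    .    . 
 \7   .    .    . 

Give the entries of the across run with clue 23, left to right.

6 8 9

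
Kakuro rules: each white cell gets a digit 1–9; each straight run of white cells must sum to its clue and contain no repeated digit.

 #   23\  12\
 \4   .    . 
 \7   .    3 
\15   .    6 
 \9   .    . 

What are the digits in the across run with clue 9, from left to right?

4 in 2 cells must be {1,3}.
Given what's placed, R1C2 must be 1 to fit the 4 across and 12 down.
R2C1 = 7 − 3 = 4 completes the 7 across.
R3C1 = 15 − 6 = 9 completes the 15 across.
R4C2 = 12 − 10 = 2 completes the 12 down.
R1C1 = 4 − 1 = 3 completes the 4 across.
R4C1 = 9 − 2 = 7 completes the 9 across.

7, 2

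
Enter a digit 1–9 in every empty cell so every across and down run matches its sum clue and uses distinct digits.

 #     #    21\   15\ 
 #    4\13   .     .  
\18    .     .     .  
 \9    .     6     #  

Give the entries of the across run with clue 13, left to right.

4 in 2 cells must be {1,3}.
R3C1 = 9 − 6 = 3 completes the 9 across.
R2C1 = 4 − 3 = 1 completes the 4 down.
R2C2 = 8: the only remaining digit allowed by both the 18 across and the 21 down.
R2C3 = 18 − 9 = 9 completes the 18 across.
R1C2 = 21 − 14 = 7 completes the 21 down.
R1C3 = 13 − 7 = 6 completes the 13 across.

7 6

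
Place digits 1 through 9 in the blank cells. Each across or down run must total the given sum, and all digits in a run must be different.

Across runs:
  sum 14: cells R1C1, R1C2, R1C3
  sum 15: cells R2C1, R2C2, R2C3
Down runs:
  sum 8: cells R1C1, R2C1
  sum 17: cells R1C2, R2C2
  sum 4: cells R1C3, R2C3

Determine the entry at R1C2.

9

17 in 2 cells must be {8,9}; 4 in 2 cells must be {1,3}.
Nothing is forced directly, so branch on R1C2, whose candidates are 8 or 9. If R1C2 = 8: that forces R1C3 = 1, R2C2 = 9, after which R2C3 would have to be in {1,2,4,5} for the 15 across but in {3} for the 4 down — contradiction. So R1C2 = 9.
R2C2 = 17 − 9 = 8 completes the 17 down.
Nothing is forced directly, so branch on R1C3, whose candidates are 1 or 3. If R1C3 = 1: then R1C1 would have to be in {4} for the 14 across but in {1,2,3,5,6,7} for the 8 down — contradiction. So R1C3 = 3.
R1C1 = 14 − 12 = 2 completes the 14 across.
R2C1 = 8 − 2 = 6 completes the 8 down.
R2C3 = 15 − 14 = 1 completes the 15 across.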